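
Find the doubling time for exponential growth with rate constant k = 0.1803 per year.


Exponential growth: P(t) = P₀ e^(0.1803t). Set P(t)/P₀ = 2: e^(0.1803t) = 2.
Solve: t = ln(2)/0.1803 ≈ 3.84 years.


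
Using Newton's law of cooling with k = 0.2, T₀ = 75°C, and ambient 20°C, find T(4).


Newton's law: dT/dt = -k(T - T_a) has solution T(t) = T_a + (T₀ - T_a)e^(-kt).
Plug in T_a = 20, T₀ = 75, k = 0.2, t = 4: T(4) = 20 + (55)e^(-0.80) ≈ 44.7°C.


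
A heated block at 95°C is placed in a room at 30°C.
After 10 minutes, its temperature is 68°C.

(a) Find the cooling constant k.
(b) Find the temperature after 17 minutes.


Newton's law: T(t) = T_a + (T₀ - T_a)e^(-kt).
(a) Use T(10) = 68: (68 - 30)/(95 - 30) = e^(-k·10), so k = -ln(0.585)/10 ≈ 0.0537.
(b) Apply k to t = 17: T(17) = 30 + (65)e^(-0.913) ≈ 56.1°C.


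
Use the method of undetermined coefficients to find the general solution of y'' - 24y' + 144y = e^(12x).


Characteristic polynomial (r - 12)² = 0; repeated root r = 12.
y_h = (C₁ + C₂x)e^(12x). Forcing matches the repeated root (resonance), so try y_p = Ax² e^(12x).
Substitute and solve for A: 2A = 1, so A = 1/2.
General solution: y = (C₁ + C₂x + (1/2)x²)e^(12x).


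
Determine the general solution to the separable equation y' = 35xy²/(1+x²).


Separate: dy/y² = 35x/(1+x²) dx.
Integrate LHS: ∫ dy/y² = -1/y.
Integrate RHS via u = 1+x²: (35/2)ln(1+x²) + C.
Result: -1/y = (35/2)ln(1+x²) + C.


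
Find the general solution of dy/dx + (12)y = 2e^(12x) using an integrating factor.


P(x) = 12 ⇒ μ = e^(12x).
(μ y)' = 2e^(24x) ⇒ μ y = (2/24)e^(24x) + C.
Divide by μ: y = (1/12)e^(12x) + Ce^(-12x).


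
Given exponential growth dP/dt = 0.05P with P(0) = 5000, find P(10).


The ODE dP/dt = 0.05P has solution P(t) = P(0)e^(0.05t).
Substitute P(0) = 5000 and t = 10: P(10) = 5000 e^(0.50) ≈ 8244.


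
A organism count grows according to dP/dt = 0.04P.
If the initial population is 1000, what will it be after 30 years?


The ODE dP/dt = 0.04P has solution P(t) = P(0)e^(0.04t).
Substitute P(0) = 1000 and t = 30: P(30) = 1000 e^(1.20) ≈ 3320.


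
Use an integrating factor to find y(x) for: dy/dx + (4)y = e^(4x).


P(x) = 4 ⇒ μ = e^(4x).
(μ y)' = e^(8x) ⇒ μ y = (1/8)e^(8x) + C.
Divide by μ: y = (1/8)e^(4x) + Ce^(-4x).


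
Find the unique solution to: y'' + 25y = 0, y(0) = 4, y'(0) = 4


Characteristic roots of r² + 25 = 0 are ±5i, so y = C₁cos(5x) + C₂sin(5x).
Apply y(0) = 4: C₁ = 4. Differentiate and apply y'(0) = 4: 5·C₂ = 4, so C₂ = 4/5.
Particular solution: y = 4cos(5x) + (4/5)sin(5x).


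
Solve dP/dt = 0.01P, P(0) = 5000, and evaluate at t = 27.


The ODE dP/dt = 0.01P has solution P(t) = P(0)e^(0.01t).
Substitute P(0) = 5000 and t = 27: P(27) = 5000 e^(0.27) ≈ 6550.


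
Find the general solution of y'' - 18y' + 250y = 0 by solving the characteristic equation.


Characteristic equation: r² - 18r + 250 = 0.
Discriminant is negative; roots r = 9 ± 13i (complex conjugate pair).
General solution uses e^(α x)(C₁ cos(β x) + C₂ sin(β x)): y = e^(9x)(C₁cos(13x) + C₂sin(13x)).


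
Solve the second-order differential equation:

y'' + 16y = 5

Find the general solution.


Homogeneous part: r² + 16 = 0 ⇒ r = ±4i, so y_h = C₁cos(4x) + C₂sin(4x).
Try constant y_p = A; plug in: 16A = 5 ⇒ A = 5/16.
General solution: y = C₁cos(4x) + C₂sin(4x) + 5/16.


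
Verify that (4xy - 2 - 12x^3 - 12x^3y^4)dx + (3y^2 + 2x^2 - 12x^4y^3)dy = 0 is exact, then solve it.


Check exactness: ∂M/∂y = 4x - 48x^3y^3 and ∂N/∂x = 4x - 48x^3y^3; equal, so the equation is exact.
Integrate M with respect to x (treating y as constant): ∫M dx = 2x^2y - 2x - 3x^4 - 3x^4y^4 + h(y).
Differentiate w.r.t. y and set equal to N: the x-dependent terms already match, leaving h'(y) = 3y^2. Integrate: h(y) = y^3.
So F(x,y) = y^3 + 2x^2y - 2x - 3x^4 - 3x^4y^4.
General solution: y^3 + 2x^2y - 2x - 3x^4 - 3x^4y^4 = C.


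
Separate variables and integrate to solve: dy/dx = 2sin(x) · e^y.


Separate: e^(-y) dy = 2sin(x) dx.
Integrate: -e^(-y) = -2cos(x) + C₀.
Rearrange: e^(-y) = 2cos(x) + C.


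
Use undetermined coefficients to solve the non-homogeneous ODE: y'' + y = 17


Homogeneous part: r² + 1 = 0 ⇒ r = ±1i, so y_h = C₁cos(x) + C₂sin(x).
Try constant y_p = A; plug in: 1A = 17 ⇒ A = 17.
General solution: y = C₁cos(x) + C₂sin(x) + 17.


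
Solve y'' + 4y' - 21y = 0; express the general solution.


Characteristic equation: r² + 4r - 21 = 0.
Factor: (r + 7)(r - 3) = 0 ⇒ r = -7, 3 (distinct real).
General solution: y = C₁e^(-7x) + C₂e^(3x).


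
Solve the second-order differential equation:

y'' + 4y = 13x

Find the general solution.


Homogeneous: r² + 4 = 0 ⇒ r = ±2i, y_h = C₁cos(2x) + C₂sin(2x).
Polynomial forcing; try y_p = Ax + B. Then y_p'' + 4 y_p = 4(Ax + B) = 13x, so B = 0 and A = 13/4.
General solution: y = C₁cos(2x) + C₂sin(2x) + (13/4)x.


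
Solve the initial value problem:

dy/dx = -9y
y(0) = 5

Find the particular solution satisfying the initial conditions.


General solution of y' = -9y is y = Ce^(-9x).
Apply y(0) = 5: C = 5.
Particular solution: y = 5e^(-9x).


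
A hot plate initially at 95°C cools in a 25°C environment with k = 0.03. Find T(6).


Newton's law: dT/dt = -k(T - T_a) has solution T(t) = T_a + (T₀ - T_a)e^(-kt).
Plug in T_a = 25, T₀ = 95, k = 0.03, t = 6: T(6) = 25 + (70)e^(-0.18) ≈ 83.5°C.


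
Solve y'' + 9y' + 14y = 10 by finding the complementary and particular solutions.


Characteristic roots of r² + 9r + 14 = 0 are -2, -7.
y_h = C₁e^(-2x) + C₂e^(-7x).
Constant forcing; try y_p = A. Then 14A = 10 ⇒ A = 5/7.
General solution: y = C₁e^(-2x) + C₂e^(-7x) + 5/7.


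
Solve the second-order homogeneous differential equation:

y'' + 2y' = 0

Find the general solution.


Characteristic equation: r² + 2r = 0.
Factor: (r + 2)(r - 0) = 0 ⇒ r = -2, 0 (distinct real).
General solution: y = C₁e^(-2x) + C₂.


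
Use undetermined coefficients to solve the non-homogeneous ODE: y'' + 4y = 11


Homogeneous part: r² + 4 = 0 ⇒ r = ±2i, so y_h = C₁cos(2x) + C₂sin(2x).
Try constant y_p = A; plug in: 4A = 11 ⇒ A = 11/4.
General solution: y = C₁cos(2x) + C₂sin(2x) + 11/4.


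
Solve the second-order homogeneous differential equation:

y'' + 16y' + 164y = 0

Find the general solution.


Characteristic equation: r² + 16r + 164 = 0.
Discriminant is negative; roots r = -8 ± 10i (complex conjugate pair).
General solution uses e^(α x)(C₁ cos(β x) + C₂ sin(β x)): y = e^(-8x)(C₁cos(10x) + C₂sin(10x)).


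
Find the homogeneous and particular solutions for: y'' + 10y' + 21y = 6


Characteristic roots of r² + 10r + 21 = 0 are -3, -7.
y_h = C₁e^(-3x) + C₂e^(-7x).
Constant forcing; try y_p = A. Then 21A = 6 ⇒ A = 2/7.
General solution: y = C₁e^(-3x) + C₂e^(-7x) + 2/7.


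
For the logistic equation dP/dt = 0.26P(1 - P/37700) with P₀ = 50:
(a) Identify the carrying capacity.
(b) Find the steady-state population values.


Logistic ODE dP/dt = 0.26P(1 - P/37700) has equilibria where dP/dt = 0, i.e. P = 0 or P = 37700.
The coefficient (1 - P/K) = 0 when P = K, identifying K = 37700 as the carrying capacity.
(a) K = 37700; (b) equilibria P = 0 and P = 37700.


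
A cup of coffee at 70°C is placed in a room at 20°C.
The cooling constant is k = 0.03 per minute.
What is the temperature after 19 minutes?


Newton's law: dT/dt = -k(T - T_a) has solution T(t) = T_a + (T₀ - T_a)e^(-kt).
Plug in T_a = 20, T₀ = 70, k = 0.03, t = 19: T(19) = 20 + (50)e^(-0.57) ≈ 48.3°C.


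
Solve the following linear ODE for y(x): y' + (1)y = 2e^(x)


P(x) = 1 ⇒ μ = e^(x).
(μ y)' = 2e^(2x) ⇒ μ y = (2/2)e^(2x) + C.
Divide by μ: y = e^(x) + Ce^(-x).


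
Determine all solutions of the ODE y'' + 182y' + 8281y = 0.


Characteristic equation: r² + 182r + 8281 = 0, i.e. (r + 91)² = 0.
Repeated root r = -91; include an x factor for the second linearly independent solution.
General solution: y = (C₁ + C₂x)e^(-91x).


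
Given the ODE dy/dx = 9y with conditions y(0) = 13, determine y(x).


General solution of y' = 9y is y = Ce^(9x).
Apply y(0) = 13: C = 13.
Particular solution: y = 13e^(9x).


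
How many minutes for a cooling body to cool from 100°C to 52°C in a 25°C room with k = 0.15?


From T(t) = T_a + (T₀ - T_a)e^(-kt), set T(t) = 52:
(52 - 25) / (100 - 25) = e^(-0.15t), so t = -ln(0.360)/0.15 ≈ 6.8 minutes.


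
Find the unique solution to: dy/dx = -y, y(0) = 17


General solution of y' = -y is y = Ce^(-x).
Apply y(0) = 17: C = 17.
Particular solution: y = 17e^(-x).


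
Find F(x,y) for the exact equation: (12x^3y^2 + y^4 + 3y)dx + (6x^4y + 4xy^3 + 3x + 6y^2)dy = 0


Check exactness: ∂M/∂y = 24x^3y + 4y^3 + 3 and ∂N/∂x = 24x^3y + 4y^3 + 3; equal, so the equation is exact.
Integrate M with respect to x (treating y as constant): ∫M dx = 3x^4y^2 + xy^4 + 3xy + h(y).
Differentiate w.r.t. y and set equal to N: the x-dependent terms already match, leaving h'(y) = 6y^2. Integrate: h(y) = 2y^3.
So F(x,y) = 3x^4y^2 + xy^4 + 3xy + 2y^3.
General solution: 3x^4y^2 + xy^4 + 3xy + 2y^3 = C.


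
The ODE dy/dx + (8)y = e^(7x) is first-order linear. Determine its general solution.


P(x) = 8 ⇒ μ = e^(8x).
(μ y)' = e^(15x) ⇒ μ y = e^(15x)/15 + C.
Divide by μ: y = (1/15)e^(7x) + Ce^(-8x).


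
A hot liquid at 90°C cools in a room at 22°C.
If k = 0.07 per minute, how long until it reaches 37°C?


From T(t) = T_a + (T₀ - T_a)e^(-kt), set T(t) = 37:
(37 - 22) / (90 - 22) = e^(-0.07t), so t = -ln(0.221)/0.07 ≈ 21.6 minutes.


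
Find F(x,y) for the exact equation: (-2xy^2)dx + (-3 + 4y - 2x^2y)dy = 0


Check exactness: ∂M/∂y = -4xy and ∂N/∂x = -4xy; equal, so the equation is exact.
Integrate M with respect to x (treating y as constant): ∫M dx = -x^2y^2 + h(y).
Differentiate w.r.t. y and set equal to N: the x-dependent terms already match, leaving h'(y) = -3 + 4y. Integrate: h(y) = -3y + 2y^2.
So F(x,y) = -3y + 2y^2 - x^2y^2.
General solution: -3y + 2y^2 - x^2y^2 = C.


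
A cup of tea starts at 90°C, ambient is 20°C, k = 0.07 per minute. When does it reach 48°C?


From T(t) = T_a + (T₀ - T_a)e^(-kt), set T(t) = 48:
(48 - 20) / (90 - 20) = e^(-0.07t), so t = -ln(0.400)/0.07 ≈ 13.1 minutes.


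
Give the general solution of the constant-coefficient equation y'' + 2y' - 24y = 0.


Characteristic equation: r² + 2r - 24 = 0.
Factor: (r - 4)(r + 6) = 0 ⇒ r = 4, -6 (distinct real).
General solution: y = C₁e^(4x) + C₂e^(-6x).


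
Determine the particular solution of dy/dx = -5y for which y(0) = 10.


General solution of y' = -5y is y = Ce^(-5x).
Apply y(0) = 10: C = 10.
Particular solution: y = 10e^(-5x).


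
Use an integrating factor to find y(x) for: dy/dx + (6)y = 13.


P(x) = 6, Q(x) = 13; integrating factor μ = e^(6x).
(μ y)' = 13e^(6x) ⇒ μ y = (13/6)e^(6x) + C.
Divide by μ: y = 13/6 + Ce^(-6x).


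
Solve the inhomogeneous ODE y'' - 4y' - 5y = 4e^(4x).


Characteristic roots of r² - 4r - 5 = 0 are -1, 5.
y_h = C₁e^(-x) + C₂e^(5x).
Forcing exponent 4 is not a characteristic root; try y_p = Ae^(4x).
Substitute: A·(16 + (-4)·4 + (-5)) = A·-5 = 4, so A = -4/5.
General solution: y = C₁e^(-x) + C₂e^(5x) - (4/5)e^(4x).


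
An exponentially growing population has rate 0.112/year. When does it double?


Exponential growth: P(t) = P₀ e^(0.112t). Set P(t)/P₀ = 2: e^(0.112t) = 2.
Solve: t = ln(2)/0.112 ≈ 6.19 years.


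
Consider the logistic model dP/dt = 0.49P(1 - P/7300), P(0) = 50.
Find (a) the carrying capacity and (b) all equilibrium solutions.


Logistic ODE dP/dt = 0.49P(1 - P/7300) has equilibria where dP/dt = 0, i.e. P = 0 or P = 7300.
The coefficient (1 - P/K) = 0 when P = K, identifying K = 7300 as the carrying capacity.
(a) K = 7300; (b) equilibria P = 0 and P = 7300.


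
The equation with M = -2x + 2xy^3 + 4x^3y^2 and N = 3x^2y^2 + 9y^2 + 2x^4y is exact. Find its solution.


Check exactness: ∂M/∂y = 6xy^2 + 8x^3y and ∂N/∂x = 6xy^2 + 8x^3y; equal, so the equation is exact.
Integrate M with respect to x (treating y as constant): ∫M dx = -x^2 + x^2y^3 + x^4y^2 + h(y).
Differentiate w.r.t. y and set equal to N: the x-dependent terms already match, leaving h'(y) = 9y^2. Integrate: h(y) = 3y^3.
So F(x,y) = -x^2 + x^2y^3 + 3y^3 + x^4y^2.
General solution: -x^2 + x^2y^3 + 3y^3 + x^4y^2 = C.


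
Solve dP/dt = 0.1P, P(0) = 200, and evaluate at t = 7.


The ODE dP/dt = 0.1P has solution P(t) = P(0)e^(0.1t).
Substitute P(0) = 200 and t = 7: P(7) = 200 e^(0.70) ≈ 403.


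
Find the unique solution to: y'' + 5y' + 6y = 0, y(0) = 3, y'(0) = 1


Characteristic roots of r² + 5r + 6 = 0 are -2, -3.
General solution y = c₁ e^(-2x) + c₂ e^(-3x).
Apply y(0) = 3: c₁ + c₂ = 3. Apply y'(0) = 1: -2 c₁ - 3 c₂ = 1.
Solve: c₁ = 10, c₂ = -7.
Particular solution: y = 10e^(-2x) - 7e^(-3x).


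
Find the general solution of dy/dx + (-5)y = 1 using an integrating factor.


P(x) = -5 ⇒ μ = e^(-5x).
(μ y)' = e^(-5x) ⇒ μ y = -(1/5)e^(-5x) + C.
Divide by μ: y = -1/5 + Ce^(5x).


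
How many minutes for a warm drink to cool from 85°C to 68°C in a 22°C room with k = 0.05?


From T(t) = T_a + (T₀ - T_a)e^(-kt), set T(t) = 68:
(68 - 22) / (85 - 22) = e^(-0.05t), so t = -ln(0.730)/0.05 ≈ 6.3 minutes.


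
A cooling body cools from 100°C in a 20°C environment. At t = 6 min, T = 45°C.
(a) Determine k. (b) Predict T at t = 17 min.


Newton's law: T(t) = T_a + (T₀ - T_a)e^(-kt).
(a) Use T(6) = 45: (45 - 20)/(100 - 20) = e^(-k·6), so k = -ln(0.312)/6 ≈ 0.1939.
(b) Apply k to t = 17: T(17) = 20 + (80)e^(-3.296) ≈ 23.0°C.


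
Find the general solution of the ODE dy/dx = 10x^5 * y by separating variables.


Separate variables: dy/y = 10x^5 dx.
Integrate: ln|y| = (5/3)x^6 + C₀.
Exponentiate: y = Ce^((5/3)x^6).


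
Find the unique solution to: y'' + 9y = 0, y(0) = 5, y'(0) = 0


Characteristic roots of r² + 9 = 0 are ±3i, so y = C₁cos(3x) + C₂sin(3x).
Apply y(0) = 5: C₁ = 5. Differentiate and apply y'(0) = 0: 3·C₂ = 0, so C₂ = 0.
Particular solution: y = 5cos(3x).


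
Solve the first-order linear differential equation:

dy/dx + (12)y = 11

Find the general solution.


P(x) = 12, Q(x) = 11; integrating factor μ = e^(12x).
(μ y)' = 11e^(12x) ⇒ μ y = (11/12)e^(12x) + C.
Divide by μ: y = 11/12 + Ce^(-12x).


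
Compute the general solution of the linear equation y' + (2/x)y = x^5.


P(x) = 2/x ⇒ μ = x^2.
(x^2 y)' = x^7 ⇒ x^2 y = x^8/(8) + C.
Solve for y: y = (1/8)x^6 + C/x^2.


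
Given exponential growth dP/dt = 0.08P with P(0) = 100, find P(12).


The ODE dP/dt = 0.08P has solution P(t) = P(0)e^(0.08t).
Substitute P(0) = 100 and t = 12: P(12) = 100 e^(0.96) ≈ 261.


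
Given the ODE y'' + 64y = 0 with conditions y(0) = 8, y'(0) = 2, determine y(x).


Characteristic roots of r² + 64 = 0 are ±8i, so y = C₁cos(8x) + C₂sin(8x).
Apply y(0) = 8: C₁ = 8. Differentiate and apply y'(0) = 2: 8·C₂ = 2, so C₂ = 1/4.
Particular solution: y = 8cos(8x) + (1/4)sin(8x).


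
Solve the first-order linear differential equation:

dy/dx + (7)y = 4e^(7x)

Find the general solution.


P(x) = 7 ⇒ μ = e^(7x).
(μ y)' = 4e^(14x) ⇒ μ y = (4/14)e^(14x) + C.
Divide by μ: y = (2/7)e^(7x) + Ce^(-7x).


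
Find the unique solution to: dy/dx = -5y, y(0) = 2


General solution of y' = -5y is y = Ce^(-5x).
Apply y(0) = 2: C = 2.
Particular solution: y = 2e^(-5x).


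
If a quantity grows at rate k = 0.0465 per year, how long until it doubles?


Exponential growth: P(t) = P₀ e^(0.0465t). Set P(t)/P₀ = 2: e^(0.0465t) = 2.
Solve: t = ln(2)/0.0465 ≈ 14.91 years.


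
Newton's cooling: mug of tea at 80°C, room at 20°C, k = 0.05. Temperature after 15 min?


Newton's law: dT/dt = -k(T - T_a) has solution T(t) = T_a + (T₀ - T_a)e^(-kt).
Plug in T_a = 20, T₀ = 80, k = 0.05, t = 15: T(15) = 20 + (60)e^(-0.75) ≈ 48.3°C.


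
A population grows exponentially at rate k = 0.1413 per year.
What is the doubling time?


Exponential growth: P(t) = P₀ e^(0.1413t). Set P(t)/P₀ = 2: e^(0.1413t) = 2.
Solve: t = ln(2)/0.1413 ≈ 4.91 years.


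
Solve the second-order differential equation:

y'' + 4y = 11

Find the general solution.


Homogeneous part: r² + 4 = 0 ⇒ r = ±2i, so y_h = C₁cos(2x) + C₂sin(2x).
Try constant y_p = A; plug in: 4A = 11 ⇒ A = 11/4.
General solution: y = C₁cos(2x) + C₂sin(2x) + 11/4.


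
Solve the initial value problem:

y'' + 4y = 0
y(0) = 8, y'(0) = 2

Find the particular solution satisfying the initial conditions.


Characteristic roots of r² + 4 = 0 are ±2i, so y = C₁cos(2x) + C₂sin(2x).
Apply y(0) = 8: C₁ = 8. Differentiate and apply y'(0) = 2: 2·C₂ = 2, so C₂ = 1.
Particular solution: y = 8cos(2x) + sin(2x).


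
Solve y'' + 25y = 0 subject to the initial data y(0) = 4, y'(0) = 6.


Characteristic roots of r² + 25 = 0 are ±5i, so y = C₁cos(5x) + C₂sin(5x).
Apply y(0) = 4: C₁ = 4. Differentiate and apply y'(0) = 6: 5·C₂ = 6, so C₂ = 6/5.
Particular solution: y = 4cos(5x) + (6/5)sin(5x).


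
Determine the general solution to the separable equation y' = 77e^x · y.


Separate variables: dy/y = 77e^x dx.
Integrate: ln|y| = 77e^x + C₀.
Exponentiate: y = Ce^(77e^x).


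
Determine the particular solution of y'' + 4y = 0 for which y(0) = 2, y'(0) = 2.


Characteristic roots of r² + 4 = 0 are ±2i, so y = C₁cos(2x) + C₂sin(2x).
Apply y(0) = 2: C₁ = 2. Differentiate and apply y'(0) = 2: 2·C₂ = 2, so C₂ = 1.
Particular solution: y = 2cos(2x) + sin(2x).


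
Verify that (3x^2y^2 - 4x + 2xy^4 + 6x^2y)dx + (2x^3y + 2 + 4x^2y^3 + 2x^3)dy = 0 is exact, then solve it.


Check exactness: ∂M/∂y = 6x^2y + 8xy^3 + 6x^2 and ∂N/∂x = 6x^2y + 8xy^3 + 6x^2; equal, so the equation is exact.
Integrate M with respect to x (treating y as constant): ∫M dx = x^3y^2 - 2x^2 + x^2y^4 + 2x^3y + h(y).
Differentiate w.r.t. y and set equal to N: the x-dependent terms already match, leaving h'(y) = 2. Integrate: h(y) = 2y.
So F(x,y) = x^3y^2 + 2y - 2x^2 + x^2y^4 + 2x^3y.
General solution: x^3y^2 + 2y - 2x^2 + x^2y^4 + 2x^3y = C.


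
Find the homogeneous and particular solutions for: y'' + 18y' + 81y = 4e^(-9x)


Characteristic polynomial (r + 9)² = 0; repeated root r = -9.
y_h = (C₁ + C₂x)e^(-9x). Forcing matches the repeated root (resonance), so try y_p = Ax² e^(-9x).
Substitute and solve for A: 2A = 4, so A = 2.
General solution: y = (C₁ + C₂x + 2x²)e^(-9x).


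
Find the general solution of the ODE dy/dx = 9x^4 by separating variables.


Integrate both sides with respect to x: y = ∫ 9x^4 dx = (9/5)x^5 + C.


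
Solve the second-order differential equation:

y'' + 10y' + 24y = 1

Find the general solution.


Characteristic roots of r² + 10r + 24 = 0 are -6, -4.
y_h = C₁e^(-6x) + C₂e^(-4x).
Constant forcing; try y_p = A. Then 24A = 1 ⇒ A = 1/24.
General solution: y = C₁e^(-6x) + C₂e^(-4x) + 1/24.


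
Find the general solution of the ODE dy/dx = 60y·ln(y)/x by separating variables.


Separate: dy/[y ln(y)] = 60 dx/x.
Substitute u = ln(y): du/u = 60 dx/x.
Integrate: ln|ln(y)| = 60ln|x| + C₀, hence ln(y) = C·x^60.


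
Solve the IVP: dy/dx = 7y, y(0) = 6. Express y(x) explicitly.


General solution of y' = 7y is y = Ce^(7x).
Apply y(0) = 6: C = 6.
Particular solution: y = 6e^(7x).


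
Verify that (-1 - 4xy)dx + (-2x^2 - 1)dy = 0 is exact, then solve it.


Check exactness: ∂M/∂y = -4x and ∂N/∂x = -4x; equal, so the equation is exact.
Integrate M with respect to x (treating y as constant): ∫M dx = -x - 2x^2y + h(y).
Differentiate w.r.t. y and set equal to N: the x-dependent terms already match, leaving h'(y) = -1. Integrate: h(y) = -y.
So F(x,y) = -x - 2x^2y - y.
General solution: -x - 2x^2y - y = C.


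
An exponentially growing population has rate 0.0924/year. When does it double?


Exponential growth: P(t) = P₀ e^(0.0924t). Set P(t)/P₀ = 2: e^(0.0924t) = 2.
Solve: t = ln(2)/0.0924 ≈ 7.50 years.


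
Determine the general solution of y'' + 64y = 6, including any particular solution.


Homogeneous part: r² + 64 = 0 ⇒ r = ±8i, so y_h = C₁cos(8x) + C₂sin(8x).
Try constant y_p = A; plug in: 64A = 6 ⇒ A = 3/32.
General solution: y = C₁cos(8x) + C₂sin(8x) + 3/32.


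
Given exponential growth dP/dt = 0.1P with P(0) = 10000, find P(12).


The ODE dP/dt = 0.1P has solution P(t) = P(0)e^(0.1t).
Substitute P(0) = 10000 and t = 12: P(12) = 10000 e^(1.20) ≈ 33201.


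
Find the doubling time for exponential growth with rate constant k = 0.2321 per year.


Exponential growth: P(t) = P₀ e^(0.2321t). Set P(t)/P₀ = 2: e^(0.2321t) = 2.
Solve: t = ln(2)/0.2321 ≈ 2.99 years.


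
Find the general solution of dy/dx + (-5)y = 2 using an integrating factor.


P(x) = -5 ⇒ μ = e^(-5x).
(μ y)' = 2e^(-5x) ⇒ μ y = -(2/5)e^(-5x) + C.
Divide by μ: y = -2/5 + Ce^(5x).


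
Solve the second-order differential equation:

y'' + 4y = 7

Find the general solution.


Homogeneous part: r² + 4 = 0 ⇒ r = ±2i, so y_h = C₁cos(2x) + C₂sin(2x).
Try constant y_p = A; plug in: 4A = 7 ⇒ A = 7/4.
General solution: y = C₁cos(2x) + C₂sin(2x) + 7/4.


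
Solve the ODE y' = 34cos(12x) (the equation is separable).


g(y) = 1, so integrate directly: y = ∫ 34cos(12x) dx = (17/6)sin(12x) + C.


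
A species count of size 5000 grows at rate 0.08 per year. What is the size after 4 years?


The ODE dP/dt = 0.08P has solution P(t) = P(0)e^(0.08t).
Substitute P(0) = 5000 and t = 4: P(4) = 5000 e^(0.32) ≈ 6886.


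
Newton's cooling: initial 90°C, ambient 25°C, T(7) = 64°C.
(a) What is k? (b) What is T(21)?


Newton's law: T(t) = T_a + (T₀ - T_a)e^(-kt).
(a) Use T(7) = 64: (64 - 25)/(90 - 25) = e^(-k·7), so k = -ln(0.600)/7 ≈ 0.0730.
(b) Apply k to t = 21: T(21) = 25 + (65)e^(-1.532) ≈ 39.0°C.


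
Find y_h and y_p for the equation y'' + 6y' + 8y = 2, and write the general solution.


Characteristic roots of r² + 6r + 8 = 0 are -4, -2.
y_h = C₁e^(-4x) + C₂e^(-2x).
Constant forcing; try y_p = A. Then 8A = 2 ⇒ A = 1/4.
General solution: y = C₁e^(-4x) + C₂e^(-2x) + 1/4.


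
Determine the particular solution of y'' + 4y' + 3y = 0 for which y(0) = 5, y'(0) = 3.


Characteristic roots of r² + 4r + 3 = 0 are -1, -3.
General solution y = c₁ e^(-x) + c₂ e^(-3x).
Apply y(0) = 5: c₁ + c₂ = 5. Apply y'(0) = 3: -1 c₁ - 3 c₂ = 3.
Solve: c₁ = 9, c₂ = -4.
Particular solution: y = 9e^(-x) - 4e^(-3x).


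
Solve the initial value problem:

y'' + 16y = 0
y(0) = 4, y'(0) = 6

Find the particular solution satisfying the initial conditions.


Characteristic roots of r² + 16 = 0 are ±4i, so y = C₁cos(4x) + C₂sin(4x).
Apply y(0) = 4: C₁ = 4. Differentiate and apply y'(0) = 6: 4·C₂ = 6, so C₂ = 3/2.
Particular solution: y = 4cos(4x) + (3/2)sin(4x).


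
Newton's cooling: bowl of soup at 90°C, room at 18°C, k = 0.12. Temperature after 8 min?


Newton's law: dT/dt = -k(T - T_a) has solution T(t) = T_a + (T₀ - T_a)e^(-kt).
Plug in T_a = 18, T₀ = 90, k = 0.12, t = 8: T(8) = 18 + (72)e^(-0.96) ≈ 45.6°C.


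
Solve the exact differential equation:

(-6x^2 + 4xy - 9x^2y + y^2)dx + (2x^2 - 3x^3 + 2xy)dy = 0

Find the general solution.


Check exactness: ∂M/∂y = 4x - 9x^2 + 2y and ∂N/∂x = 4x - 9x^2 + 2y; equal, so the equation is exact.
Integrate M with respect to x (treating y as constant): ∫M dx = -2x^3 + 2x^2y - 3x^3y + xy^2 + h(y).
Differentiate w.r.t. y and set equal to N: all terms match, so h'(y) = 0 and h is a constant absorbed into C.
General solution: -2x^3 + 2x^2y - 3x^3y + xy^2 = C.


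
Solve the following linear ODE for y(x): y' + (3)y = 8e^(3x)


P(x) = 3 ⇒ μ = e^(3x).
(μ y)' = 8e^(6x) ⇒ μ y = (8/6)e^(6x) + C.
Divide by μ: y = (4/3)e^(3x) + Ce^(-3x).


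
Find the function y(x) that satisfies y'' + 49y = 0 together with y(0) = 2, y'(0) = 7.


Characteristic roots of r² + 49 = 0 are ±7i, so y = C₁cos(7x) + C₂sin(7x).
Apply y(0) = 2: C₁ = 2. Differentiate and apply y'(0) = 7: 7·C₂ = 7, so C₂ = 1.
Particular solution: y = 2cos(7x) + sin(7x).


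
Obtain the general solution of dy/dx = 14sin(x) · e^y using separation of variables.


Separate: e^(-y) dy = 14sin(x) dx.
Integrate: -e^(-y) = -14cos(x) + C₀.
Rearrange: e^(-y) = 14cos(x) + C.


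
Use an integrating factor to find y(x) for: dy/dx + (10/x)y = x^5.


P(x) = 10/x ⇒ μ = x^10.
(x^10 y)' = x^15 ⇒ x^10 y = x^16/(16) + C.
Solve for y: y = (1/16)x^6 + C/x^10.


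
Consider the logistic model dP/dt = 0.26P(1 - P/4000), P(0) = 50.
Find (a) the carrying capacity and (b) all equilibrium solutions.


Logistic ODE dP/dt = 0.26P(1 - P/4000) has equilibria where dP/dt = 0, i.e. P = 0 or P = 4000.
The coefficient (1 - P/K) = 0 when P = K, identifying K = 4000 as the carrying capacity.
(a) K = 4000; (b) equilibria P = 0 and P = 4000.


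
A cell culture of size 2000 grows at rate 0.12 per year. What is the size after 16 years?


The ODE dP/dt = 0.12P has solution P(t) = P(0)e^(0.12t).
Substitute P(0) = 2000 and t = 16: P(16) = 2000 e^(1.92) ≈ 13642.


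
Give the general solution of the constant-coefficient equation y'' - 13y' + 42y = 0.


Characteristic equation: r² - 13r + 42 = 0.
Factor: (r - 7)(r - 6) = 0 ⇒ r = 7, 6 (distinct real).
General solution: y = C₁e^(7x) + C₂e^(6x).


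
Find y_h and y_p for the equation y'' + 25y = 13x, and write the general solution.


Homogeneous: r² + 25 = 0 ⇒ r = ±5i, y_h = C₁cos(5x) + C₂sin(5x).
Polynomial forcing; try y_p = Ax + B. Then y_p'' + 25 y_p = 25(Ax + B) = 13x, so B = 0 and A = 13/25.
General solution: y = C₁cos(5x) + C₂sin(5x) + (13/25)x.


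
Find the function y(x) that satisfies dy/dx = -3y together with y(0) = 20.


General solution of y' = -3y is y = Ce^(-3x).
Apply y(0) = 20: C = 20.
Particular solution: y = 20e^(-3x).


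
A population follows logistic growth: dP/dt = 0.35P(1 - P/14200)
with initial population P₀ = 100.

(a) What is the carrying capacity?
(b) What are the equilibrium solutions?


Logistic ODE dP/dt = 0.35P(1 - P/14200) has equilibria where dP/dt = 0, i.e. P = 0 or P = 14200.
The coefficient (1 - P/K) = 0 when P = K, identifying K = 14200 as the carrying capacity.
(a) K = 14200; (b) equilibria P = 0 and P = 14200.


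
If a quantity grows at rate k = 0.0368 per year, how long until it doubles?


Exponential growth: P(t) = P₀ e^(0.0368t). Set P(t)/P₀ = 2: e^(0.0368t) = 2.
Solve: t = ln(2)/0.0368 ≈ 18.84 years.


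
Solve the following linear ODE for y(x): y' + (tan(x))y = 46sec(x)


P(x) = tan(x) ⇒ μ = e^(∫tan(x)dx) = sec(x).
(sec(x) y)' = 46sec²(x) ⇒ sec(x) y = 46tan(x) + C.
Multiply by cos(x): y = 46sin(x) + C·cos(x).


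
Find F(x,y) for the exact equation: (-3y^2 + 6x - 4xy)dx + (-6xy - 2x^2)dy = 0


Check exactness: ∂M/∂y = -6y - 4x and ∂N/∂x = -6y - 4x; equal, so the equation is exact.
Integrate M with respect to x (treating y as constant): ∫M dx = -3xy^2 + 3x^2 - 2x^2y + h(y).
Differentiate w.r.t. y and set equal to N: all terms match, so h'(y) = 0 and h is a constant absorbed into C.
General solution: -3xy^2 + 3x^2 - 2x^2y = C.


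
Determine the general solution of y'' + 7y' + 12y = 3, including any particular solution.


Characteristic roots of r² + 7r + 12 = 0 are -3, -4.
y_h = C₁e^(-3x) + C₂e^(-4x).
Constant forcing; try y_p = A. Then 12A = 3 ⇒ A = 1/4.
General solution: y = C₁e^(-3x) + C₂e^(-4x) + 1/4.


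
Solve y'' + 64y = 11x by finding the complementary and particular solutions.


Homogeneous: r² + 64 = 0 ⇒ r = ±8i, y_h = C₁cos(8x) + C₂sin(8x).
Polynomial forcing; try y_p = Ax + B. Then y_p'' + 64 y_p = 64(Ax + B) = 11x, so B = 0 and A = 11/64.
General solution: y = C₁cos(8x) + C₂sin(8x) + (11/64)x.


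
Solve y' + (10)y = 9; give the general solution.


P(x) = 10, Q(x) = 9; integrating factor μ = e^(10x).
(μ y)' = 9e^(10x) ⇒ μ y = (9/10)e^(10x) + C.
Divide by μ: y = 9/10 + Ce^(-10x).


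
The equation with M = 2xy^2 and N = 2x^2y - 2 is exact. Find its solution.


Check exactness: ∂M/∂y = 4xy and ∂N/∂x = 4xy; equal, so the equation is exact.
Integrate M with respect to x (treating y as constant): ∫M dx = x^2y^2 + h(y).
Differentiate w.r.t. y and set equal to N: the x-dependent terms already match, leaving h'(y) = -2. Integrate: h(y) = -2y.
So F(x,y) = x^2y^2 - 2y.
General solution: x^2y^2 - 2y = C.


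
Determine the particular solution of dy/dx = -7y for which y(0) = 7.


General solution of y' = -7y is y = Ce^(-7x).
Apply y(0) = 7: C = 7.
Particular solution: y = 7e^(-7x).


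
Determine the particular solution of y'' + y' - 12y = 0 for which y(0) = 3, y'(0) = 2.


Characteristic roots of r² + r - 12 = 0 are -4, 3.
General solution y = c₁ e^(-4x) + c₂ e^(3x).
Apply y(0) = 3: c₁ + c₂ = 3. Apply y'(0) = 2: -4 c₁ + 3 c₂ = 2.
Solve: c₁ = 1, c₂ = 2.
Particular solution: y = e^(-4x) + 2e^(3x).


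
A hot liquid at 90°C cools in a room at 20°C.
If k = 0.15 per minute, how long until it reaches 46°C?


From T(t) = T_a + (T₀ - T_a)e^(-kt), set T(t) = 46:
(46 - 20) / (90 - 20) = e^(-0.15t), so t = -ln(0.371)/0.15 ≈ 6.6 minutes.


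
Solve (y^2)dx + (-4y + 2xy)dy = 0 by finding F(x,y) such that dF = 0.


Check exactness: ∂M/∂y = 2y and ∂N/∂x = 2y; equal, so the equation is exact.
Integrate M with respect to x (treating y as constant): ∫M dx = xy^2 + h(y).
Differentiate w.r.t. y and set equal to N: the x-dependent terms already match, leaving h'(y) = -4y. Integrate: h(y) = -2y^2.
So F(x,y) = -2y^2 + xy^2.
General solution: -2y^2 + xy^2 = C.


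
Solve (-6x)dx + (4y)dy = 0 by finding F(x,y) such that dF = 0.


Check exactness: ∂M/∂y = 0 and ∂N/∂x = 0; equal, so the equation is exact.
Integrate M with respect to x (treating y as constant): ∫M dx = -3x^2 + h(y).
Differentiate w.r.t. y and set equal to N: the x-dependent terms already match, leaving h'(y) = 4y. Integrate: h(y) = 2y^2.
So F(x,y) = -3x^2 + 2y^2.
General solution: -3x^2 + 2y^2 = C.


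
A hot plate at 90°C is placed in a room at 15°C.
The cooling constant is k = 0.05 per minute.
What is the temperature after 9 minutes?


Newton's law: dT/dt = -k(T - T_a) has solution T(t) = T_a + (T₀ - T_a)e^(-kt).
Plug in T_a = 15, T₀ = 90, k = 0.05, t = 9: T(9) = 15 + (75)e^(-0.45) ≈ 62.8°C.


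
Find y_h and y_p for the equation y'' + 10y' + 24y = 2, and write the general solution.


Characteristic roots of r² + 10r + 24 = 0 are -4, -6.
y_h = C₁e^(-4x) + C₂e^(-6x).
Constant forcing; try y_p = A. Then 24A = 2 ⇒ A = 1/12.
General solution: y = C₁e^(-4x) + C₂e^(-6x) + 1/12.


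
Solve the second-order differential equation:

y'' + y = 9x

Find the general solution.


Homogeneous: r² + 1 = 0 ⇒ r = ±1i, y_h = C₁cos(x) + C₂sin(x).
Polynomial forcing; try y_p = Ax + B. Then y_p'' + 1 y_p = 1(Ax + B) = 9x, so B = 0 and A = 9.
General solution: y = C₁cos(x) + C₂sin(x) + 9x.


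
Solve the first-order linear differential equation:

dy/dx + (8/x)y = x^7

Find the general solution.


P(x) = 8/x ⇒ μ = x^8.
(x^8 y)' = x^15 ⇒ x^8 y = x^16/(16) + C.
Solve for y: y = (1/16)x^8 + C/x^8.


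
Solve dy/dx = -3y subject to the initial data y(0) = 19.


General solution of y' = -3y is y = Ce^(-3x).
Apply y(0) = 19: C = 19.
Particular solution: y = 19e^(-3x).


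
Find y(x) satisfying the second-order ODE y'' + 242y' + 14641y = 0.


Characteristic equation: r² + 242r + 14641 = 0, i.e. (r + 121)² = 0.
Repeated root r = -121; include an x factor for the second linearly independent solution.
General solution: y = (C₁ + C₂x)e^(-121x).


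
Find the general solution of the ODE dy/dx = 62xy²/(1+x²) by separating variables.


Separate: dy/y² = 62x/(1+x²) dx.
Integrate LHS: ∫ dy/y² = -1/y.
Integrate RHS via u = 1+x²: 31ln(1+x²) + C.
Result: -1/y = 31ln(1+x²) + C.


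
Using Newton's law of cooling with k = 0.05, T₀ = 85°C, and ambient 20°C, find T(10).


Newton's law: dT/dt = -k(T - T_a) has solution T(t) = T_a + (T₀ - T_a)e^(-kt).
Plug in T_a = 20, T₀ = 85, k = 0.05, t = 10: T(10) = 20 + (65)e^(-0.50) ≈ 59.4°C.


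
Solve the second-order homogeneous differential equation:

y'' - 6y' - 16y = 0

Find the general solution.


Characteristic equation: r² - 6r - 16 = 0.
Factor: (r - 8)(r + 2) = 0 ⇒ r = 8, -2 (distinct real).
General solution: y = C₁e^(8x) + C₂e^(-2x).


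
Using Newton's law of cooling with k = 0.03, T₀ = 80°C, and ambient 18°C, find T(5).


Newton's law: dT/dt = -k(T - T_a) has solution T(t) = T_a + (T₀ - T_a)e^(-kt).
Plug in T_a = 18, T₀ = 80, k = 0.03, t = 5: T(5) = 18 + (62)e^(-0.15) ≈ 71.4°C.


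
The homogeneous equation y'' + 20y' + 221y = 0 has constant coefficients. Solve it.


Characteristic equation: r² + 20r + 221 = 0.
Discriminant is negative; roots r = -10 ± 11i (complex conjugate pair).
General solution uses e^(α x)(C₁ cos(β x) + C₂ sin(β x)): y = e^(-10x)(C₁cos(11x) + C₂sin(11x)).


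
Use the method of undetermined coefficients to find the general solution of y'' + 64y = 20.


Homogeneous part: r² + 64 = 0 ⇒ r = ±8i, so y_h = C₁cos(8x) + C₂sin(8x).
Try constant y_p = A; plug in: 64A = 20 ⇒ A = 5/16.
General solution: y = C₁cos(8x) + C₂sin(8x) + 5/16.


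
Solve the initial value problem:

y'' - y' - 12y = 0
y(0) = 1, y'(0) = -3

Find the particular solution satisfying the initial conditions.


Characteristic roots of r² - r - 12 = 0 are -3, 4.
General solution y = c₁ e^(-3x) + c₂ e^(4x).
Apply y(0) = 1: c₁ + c₂ = 1. Apply y'(0) = -3: -3 c₁ + 4 c₂ = -3.
Solve: c₁ = 1, c₂ = 0.
Particular solution: y = e^(-3x) + 0e^(4x).


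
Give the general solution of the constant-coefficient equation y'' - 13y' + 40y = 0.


Characteristic equation: r² - 13r + 40 = 0.
Factor: (r - 8)(r - 5) = 0 ⇒ r = 8, 5 (distinct real).
General solution: y = C₁e^(8x) + C₂e^(5x).


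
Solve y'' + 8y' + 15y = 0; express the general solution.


Characteristic equation: r² + 8r + 15 = 0.
Factor: (r + 5)(r + 3) = 0 ⇒ r = -5, -3 (distinct real).
General solution: y = C₁e^(-5x) + C₂e^(-3x).


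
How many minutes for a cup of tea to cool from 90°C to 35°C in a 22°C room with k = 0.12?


From T(t) = T_a + (T₀ - T_a)e^(-kt), set T(t) = 35:
(35 - 22) / (90 - 22) = e^(-0.12t), so t = -ln(0.191)/0.12 ≈ 13.8 minutes.


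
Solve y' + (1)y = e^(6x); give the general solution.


P(x) = 1 ⇒ μ = e^(x).
(μ y)' = e^(7x) ⇒ μ y = e^(7x)/7 + C.
Divide by μ: y = (1/7)e^(6x) + Ce^(-x).


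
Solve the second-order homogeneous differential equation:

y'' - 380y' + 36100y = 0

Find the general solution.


Characteristic equation: r² - 380r + 36100 = 0, i.e. (r - 190)² = 0.
Repeated root r = 190; include an x factor for the second linearly independent solution.
General solution: y = (C₁ + C₂x)e^(190x).


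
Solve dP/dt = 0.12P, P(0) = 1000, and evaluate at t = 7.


The ODE dP/dt = 0.12P has solution P(t) = P(0)e^(0.12t).
Substitute P(0) = 1000 and t = 7: P(7) = 1000 e^(0.84) ≈ 2316.


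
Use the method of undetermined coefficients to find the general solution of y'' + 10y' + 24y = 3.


Characteristic roots of r² + 10r + 24 = 0 are -4, -6.
y_h = C₁e^(-4x) + C₂e^(-6x).
Constant forcing; try y_p = A. Then 24A = 3 ⇒ A = 1/8.
General solution: y = C₁e^(-4x) + C₂e^(-6x) + 1/8.


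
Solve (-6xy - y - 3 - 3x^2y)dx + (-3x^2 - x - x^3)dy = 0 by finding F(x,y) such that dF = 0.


Check exactness: ∂M/∂y = -6x - 1 - 3x^2 and ∂N/∂x = -6x - 1 - 3x^2; equal, so the equation is exact.
Integrate M with respect to x (treating y as constant): ∫M dx = -3x^2y - xy - 3x - x^3y + h(y).
Differentiate w.r.t. y and set equal to N: all terms match, so h'(y) = 0 and h is a constant absorbed into C.
General solution: -3x^2y - xy - 3x - x^3y = C.


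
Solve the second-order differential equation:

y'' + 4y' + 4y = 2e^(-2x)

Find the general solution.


Characteristic polynomial (r + 2)² = 0; repeated root r = -2.
y_h = (C₁ + C₂x)e^(-2x). Forcing matches the repeated root (resonance), so try y_p = Ax² e^(-2x).
Substitute and solve for A: 2A = 2, so A = 1.
General solution: y = (C₁ + C₂x + x²)e^(-2x).


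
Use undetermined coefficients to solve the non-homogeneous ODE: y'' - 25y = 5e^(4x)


Characteristic roots of r² - 25 = 0 are -5, 5.
y_h = C₁e^(-5x) + C₂e^(5x).
Forcing exponent 4 is not a characteristic root; try y_p = Ae^(4x).
Substitute: A·(16 + (0)·4 + (-25)) = A·-9 = 5, so A = -5/9.
General solution: y = C₁e^(-5x) + C₂e^(5x) - (5/9)e^(4x).


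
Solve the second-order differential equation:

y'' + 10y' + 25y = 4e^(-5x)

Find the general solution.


Characteristic polynomial (r + 5)² = 0; repeated root r = -5.
y_h = (C₁ + C₂x)e^(-5x). Forcing matches the repeated root (resonance), so try y_p = Ax² e^(-5x).
Substitute and solve for A: 2A = 4, so A = 2.
General solution: y = (C₁ + C₂x + 2x²)e^(-5x).


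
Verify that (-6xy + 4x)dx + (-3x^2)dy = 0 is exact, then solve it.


Check exactness: ∂M/∂y = -6x and ∂N/∂x = -6x; equal, so the equation is exact.
Integrate M with respect to x (treating y as constant): ∫M dx = -3x^2y + 2x^2 + h(y).
Differentiate w.r.t. y and set equal to N: all terms match, so h'(y) = 0 and h is a constant absorbed into C.
General solution: -3x^2y + 2x^2 = C.


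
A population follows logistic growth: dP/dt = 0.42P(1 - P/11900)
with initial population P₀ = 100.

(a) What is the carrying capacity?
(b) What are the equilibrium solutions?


Logistic ODE dP/dt = 0.42P(1 - P/11900) has equilibria where dP/dt = 0, i.e. P = 0 or P = 11900.
The coefficient (1 - P/K) = 0 when P = K, identifying K = 11900 as the carrying capacity.
(a) K = 11900; (b) equilibria P = 0 and P = 11900.


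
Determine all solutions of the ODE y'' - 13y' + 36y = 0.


Characteristic equation: r² - 13r + 36 = 0.
Factor: (r - 9)(r - 4) = 0 ⇒ r = 9, 4 (distinct real).
General solution: y = C₁e^(9x) + C₂e^(4x).


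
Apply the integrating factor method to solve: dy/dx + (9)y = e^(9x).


P(x) = 9 ⇒ μ = e^(9x).
(μ y)' = e^(18x) ⇒ μ y = (1/18)e^(18x) + C.
Divide by μ: y = (1/18)e^(9x) + Ce^(-9x).


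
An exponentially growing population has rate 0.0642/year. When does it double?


Exponential growth: P(t) = P₀ e^(0.0642t). Set P(t)/P₀ = 2: e^(0.0642t) = 2.
Solve: t = ln(2)/0.0642 ≈ 10.80 years.


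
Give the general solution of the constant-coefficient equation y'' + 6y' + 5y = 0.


Characteristic equation: r² + 6r + 5 = 0.
Factor: (r + 1)(r + 5) = 0 ⇒ r = -1, -5 (distinct real).
General solution: y = C₁e^(-x) + C₂e^(-5x).


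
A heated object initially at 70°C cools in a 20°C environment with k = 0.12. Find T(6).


Newton's law: dT/dt = -k(T - T_a) has solution T(t) = T_a + (T₀ - T_a)e^(-kt).
Plug in T_a = 20, T₀ = 70, k = 0.12, t = 6: T(6) = 20 + (50)e^(-0.72) ≈ 44.3°C.


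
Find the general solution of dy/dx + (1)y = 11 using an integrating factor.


P(x) = 1, Q(x) = 11; integrating factor μ = e^(x).
(μ y)' = 11e^(x) ⇒ μ y = 11e^(x) + C.
Divide by μ: y = 11 + Ce^(-x).


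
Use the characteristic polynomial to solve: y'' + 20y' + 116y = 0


Characteristic equation: r² + 20r + 116 = 0.
Discriminant is negative; roots r = -10 ± 4i (complex conjugate pair).
General solution uses e^(α x)(C₁ cos(β x) + C₂ sin(β x)): y = e^(-10x)(C₁cos(4x) + C₂sin(4x)).
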